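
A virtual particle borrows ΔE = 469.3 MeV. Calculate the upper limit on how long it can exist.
7.013 × 10^-25 s

Using the energy-time uncertainty principle:
ΔEΔt ≥ ℏ/2

For a virtual particle borrowing energy ΔE, the maximum lifetime is:
Δt_max = ℏ/(2ΔE)

Converting energy:
ΔE = 469.3 MeV = 7.519e-11 J

Δt_max = (1.055e-34 J·s) / (2 × 7.519e-11 J)
Δt_max = 7.013e-25 s = 7.013 × 10^-25 s

Virtual particles with higher borrowed energy exist for shorter times.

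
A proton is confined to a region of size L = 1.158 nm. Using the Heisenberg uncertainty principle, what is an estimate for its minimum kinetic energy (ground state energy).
3.868 μeV

Using the uncertainty principle to estimate ground state energy:

1. The position uncertainty is approximately the confinement size:
   Δx ≈ L = 1.158e-09 m

2. From ΔxΔp ≥ ℏ/2, the minimum momentum uncertainty is:
   Δp ≈ ℏ/(2L) = 4.553e-26 kg·m/s

3. The kinetic energy is approximately:
   KE ≈ (Δp)²/(2m) = (4.553e-26)²/(2 × 1.673e-27 kg)
   KE ≈ 6.198e-25 J = 3.868 μeV

This is an order-of-magnitude estimate of the ground state energy.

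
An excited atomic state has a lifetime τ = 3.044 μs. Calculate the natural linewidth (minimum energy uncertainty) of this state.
108.116 peV

Using the energy-time uncertainty principle:
ΔEΔt ≥ ℏ/2

The lifetime τ represents the time uncertainty Δt.
The natural linewidth (minimum energy uncertainty) is:

ΔE = ℏ/(2τ)
ΔE = (1.055e-34 J·s) / (2 × 3.044e-06 s)
ΔE = 1.732e-29 J = 108.116 peV

This natural linewidth limits the precision of spectroscopic measurements.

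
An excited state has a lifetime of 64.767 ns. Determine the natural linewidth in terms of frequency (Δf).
1.229 MHz

Using the energy-time uncertainty principle and E = hf:
ΔEΔt ≥ ℏ/2
hΔf·Δt ≥ ℏ/2

The minimum frequency uncertainty is:
Δf = ℏ/(2hτ) = 1/(4πτ)
Δf = 1/(4π × 6.477e-08 s)
Δf = 1.229e+06 Hz = 1.229 MHz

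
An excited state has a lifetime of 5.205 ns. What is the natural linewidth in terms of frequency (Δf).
15.289 MHz

Using the energy-time uncertainty principle and E = hf:
ΔEΔt ≥ ℏ/2
hΔf·Δt ≥ ℏ/2

The minimum frequency uncertainty is:
Δf = ℏ/(2hτ) = 1/(4πτ)
Δf = 1/(4π × 5.205e-09 s)
Δf = 1.529e+07 Hz = 15.289 MHz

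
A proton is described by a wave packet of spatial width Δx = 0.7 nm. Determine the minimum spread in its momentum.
7.533 × 10^-26 kg·m/s

For a wave packet, the spatial width Δx and momentum spread Δp are related by the uncertainty principle:
ΔxΔp ≥ ℏ/2

The minimum momentum spread is:
Δp_min = ℏ/(2Δx)
Δp_min = (1.055e-34 J·s) / (2 × 7.000e-10 m)
Δp_min = 7.533e-26 kg·m/s

A wave packet cannot have both a well-defined position and well-defined momentum.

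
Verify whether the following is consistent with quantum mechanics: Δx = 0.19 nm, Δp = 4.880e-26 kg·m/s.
No, it violates the uncertainty principle (impossible measurement).

Calculate the product ΔxΔp:
ΔxΔp = (1.900e-10 m) × (4.880e-26 kg·m/s)
ΔxΔp = 9.272e-36 J·s

Compare to the minimum allowed value ℏ/2:
ℏ/2 = 5.273e-35 J·s

Since ΔxΔp = 9.272e-36 J·s < 5.273e-35 J·s = ℏ/2,
the measurement violates the uncertainty principle.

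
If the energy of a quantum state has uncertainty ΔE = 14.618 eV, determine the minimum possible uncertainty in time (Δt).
22.514 as

Using the energy-time uncertainty principle:
ΔEΔt ≥ ℏ/2

The minimum uncertainty in time is:
Δt_min = ℏ/(2ΔE)
Δt_min = (1.055e-34 J·s) / (2 × 2.342e-18 J)
Δt_min = 2.251e-17 s = 22.514 as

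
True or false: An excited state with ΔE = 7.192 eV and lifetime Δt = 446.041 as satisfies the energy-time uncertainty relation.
Yes, it satisfies the uncertainty relation.

Calculate the product ΔEΔt:
ΔE = 7.192 eV = 1.152e-18 J
ΔEΔt = (1.152e-18 J) × (4.460e-16 s)
ΔEΔt = 5.140e-34 J·s

Compare to the minimum allowed value ℏ/2:
ℏ/2 = 5.273e-35 J·s

Since ΔEΔt = 5.140e-34 J·s ≥ 5.273e-35 J·s = ℏ/2,
this satisfies the uncertainty relation.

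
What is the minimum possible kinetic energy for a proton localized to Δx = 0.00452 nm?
253.909 meV

Localizing a particle requires giving it sufficient momentum uncertainty:

1. From uncertainty principle: Δp ≥ ℏ/(2Δx)
   Δp_min = (1.055e-34 J·s) / (2 × 4.520e-12 m)
   Δp_min = 1.167e-23 kg·m/s

2. This momentum uncertainty corresponds to kinetic energy:
   KE ≈ (Δp)²/(2m) = (1.167e-23)²/(2 × 1.673e-27 kg)
   KE = 4.068e-20 J = 253.909 meV

Tighter localization requires more energy.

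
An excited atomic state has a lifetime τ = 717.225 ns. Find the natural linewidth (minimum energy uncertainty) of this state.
458.860 peV

Using the energy-time uncertainty principle:
ΔEΔt ≥ ℏ/2

The lifetime τ represents the time uncertainty Δt.
The natural linewidth (minimum energy uncertainty) is:

ΔE = ℏ/(2τ)
ΔE = (1.055e-34 J·s) / (2 × 7.172e-07 s)
ΔE = 7.352e-29 J = 458.860 peV

This natural linewidth limits the precision of spectroscopic measurements.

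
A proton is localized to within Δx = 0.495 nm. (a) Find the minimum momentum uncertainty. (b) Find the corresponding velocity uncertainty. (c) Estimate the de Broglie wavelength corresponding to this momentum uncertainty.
(a) Δp_min = 1.065 × 10^-25 kg·m/s
(b) Δv_min = 63.686 m/s
(c) λ_dB = 6.220 nm

Step-by-step:

(a) From the uncertainty principle:
Δp_min = ℏ/(2Δx) = (1.055e-34 J·s)/(2 × 4.950e-10 m) = 1.065e-25 kg·m/s

(b) The velocity uncertainty:
Δv = Δp/m = (1.065e-25 kg·m/s)/(1.673e-27 kg) = 6.369e+01 m/s = 63.686 m/s

(c) The de Broglie wavelength for this momentum:
λ = h/p = (6.626e-34 J·s)/(1.065e-25 kg·m/s) = 6.220e-09 m = 6.220 nm

Note: The de Broglie wavelength is comparable to the localization size, as expected from wave-particle duality.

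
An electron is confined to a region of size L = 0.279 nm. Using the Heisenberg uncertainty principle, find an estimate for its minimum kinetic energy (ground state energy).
122.364 meV

Using the uncertainty principle to estimate ground state energy:

1. The position uncertainty is approximately the confinement size:
   Δx ≈ L = 2.790e-10 m

2. From ΔxΔp ≥ ℏ/2, the minimum momentum uncertainty is:
   Δp ≈ ℏ/(2L) = 1.890e-25 kg·m/s

3. The kinetic energy is approximately:
   KE ≈ (Δp)²/(2m) = (1.890e-25)²/(2 × 9.109e-31 kg)
   KE ≈ 1.960e-20 J = 122.364 meV

This is an order-of-magnitude estimate of the ground state energy.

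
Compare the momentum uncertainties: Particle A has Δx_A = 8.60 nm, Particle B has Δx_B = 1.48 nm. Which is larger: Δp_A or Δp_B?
Particle B has the larger minimum momentum uncertainty, by a factor of 5.81.

For each particle, the minimum momentum uncertainty is Δp_min = ℏ/(2Δx):

Particle A: Δp_A = ℏ/(2×8.600e-09 m) = 6.131e-27 kg·m/s
Particle B: Δp_B = ℏ/(2×1.480e-09 m) = 3.563e-26 kg·m/s

Ratio: Δp_B/Δp_A = 5.81

Since Δp_min ∝ 1/Δx, the particle with smaller position uncertainty (B) has larger momentum uncertainty.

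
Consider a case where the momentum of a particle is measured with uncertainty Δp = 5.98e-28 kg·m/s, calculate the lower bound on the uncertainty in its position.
88.175 nm

Using the Heisenberg uncertainty principle:
ΔxΔp ≥ ℏ/2

The minimum uncertainty in position is:
Δx_min = ℏ/(2Δp)
Δx_min = (1.055e-34 J·s) / (2 × 5.980e-28 kg·m/s)
Δx_min = 8.817e-08 m = 88.175 nm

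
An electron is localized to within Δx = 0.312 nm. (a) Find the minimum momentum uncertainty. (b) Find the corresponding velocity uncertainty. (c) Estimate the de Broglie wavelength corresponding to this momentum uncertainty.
(a) Δp_min = 1.690 × 10^-25 kg·m/s
(b) Δv_min = 185.525 km/s
(c) λ_dB = 3.921 nm

Step-by-step:

(a) From the uncertainty principle:
Δp_min = ℏ/(2Δx) = (1.055e-34 J·s)/(2 × 3.120e-10 m) = 1.690e-25 kg·m/s

(b) The velocity uncertainty:
Δv = Δp/m = (1.690e-25 kg·m/s)/(9.109e-31 kg) = 1.855e+05 m/s = 185.525 km/s

(c) The de Broglie wavelength for this momentum:
λ = h/p = (6.626e-34 J·s)/(1.690e-25 kg·m/s) = 3.921e-09 m = 3.921 nm

Note: The de Broglie wavelength is comparable to the localization size, as expected from wave-particle duality.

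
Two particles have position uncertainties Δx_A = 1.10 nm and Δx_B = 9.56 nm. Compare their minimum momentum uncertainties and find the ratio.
Particle A has the larger minimum momentum uncertainty, by a factor of 8.69.

For each particle, the minimum momentum uncertainty is Δp_min = ℏ/(2Δx):

Particle A: Δp_A = ℏ/(2×1.100e-09 m) = 4.794e-26 kg·m/s
Particle B: Δp_B = ℏ/(2×9.560e-09 m) = 5.516e-27 kg·m/s

Ratio: Δp_A/Δp_B = 8.69

Since Δp_min ∝ 1/Δx, the particle with smaller position uncertainty (A) has larger momentum uncertainty.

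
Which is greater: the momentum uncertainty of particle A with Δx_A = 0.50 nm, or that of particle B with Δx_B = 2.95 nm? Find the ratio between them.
Particle A has the larger minimum momentum uncertainty, by a factor of 5.90.

For each particle, the minimum momentum uncertainty is Δp_min = ℏ/(2Δx):

Particle A: Δp_A = ℏ/(2×5.000e-10 m) = 1.055e-25 kg·m/s
Particle B: Δp_B = ℏ/(2×2.950e-09 m) = 1.787e-26 kg·m/s

Ratio: Δp_A/Δp_B = 5.90

Since Δp_min ∝ 1/Δx, the particle with smaller position uncertainty (A) has larger momentum uncertainty.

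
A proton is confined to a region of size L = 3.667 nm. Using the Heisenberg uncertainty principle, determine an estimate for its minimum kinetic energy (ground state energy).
385.773 neV

Using the uncertainty principle to estimate ground state energy:

1. The position uncertainty is approximately the confinement size:
   Δx ≈ L = 3.667e-09 m

2. From ΔxΔp ≥ ℏ/2, the minimum momentum uncertainty is:
   Δp ≈ ℏ/(2L) = 1.438e-26 kg·m/s

3. The kinetic energy is approximately:
   KE ≈ (Δp)²/(2m) = (1.438e-26)²/(2 × 1.673e-27 kg)
   KE ≈ 6.181e-26 J = 385.773 neV

This is an order-of-magnitude estimate of the ground state energy.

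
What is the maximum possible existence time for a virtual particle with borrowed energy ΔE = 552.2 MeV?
5.960 × 10^-25 s

Using the energy-time uncertainty principle:
ΔEΔt ≥ ℏ/2

For a virtual particle borrowing energy ΔE, the maximum lifetime is:
Δt_max = ℏ/(2ΔE)

Converting energy:
ΔE = 552.2 MeV = 8.847e-11 J

Δt_max = (1.055e-34 J·s) / (2 × 8.847e-11 J)
Δt_max = 5.960e-25 s = 5.960 × 10^-25 s

Virtual particles with higher borrowed energy exist for shorter times.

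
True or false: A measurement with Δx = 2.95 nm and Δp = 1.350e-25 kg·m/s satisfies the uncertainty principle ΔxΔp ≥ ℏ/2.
Yes, it satisfies the uncertainty principle.

Calculate the product ΔxΔp:
ΔxΔp = (2.950e-09 m) × (1.350e-25 kg·m/s)
ΔxΔp = 3.983e-34 J·s

Compare to the minimum allowed value ℏ/2:
ℏ/2 = 5.273e-35 J·s

Since ΔxΔp = 3.983e-34 J·s ≥ 5.273e-35 J·s = ℏ/2,
the measurement satisfies the uncertainty principle.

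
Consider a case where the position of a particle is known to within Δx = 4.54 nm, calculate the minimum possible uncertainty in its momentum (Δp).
1.161 × 10^-26 kg·m/s

Using the Heisenberg uncertainty principle:
ΔxΔp ≥ ℏ/2

The minimum uncertainty in momentum is:
Δp_min = ℏ/(2Δx)
Δp_min = (1.055e-34 J·s) / (2 × 4.540e-09 m)
Δp_min = 1.161e-26 kg·m/s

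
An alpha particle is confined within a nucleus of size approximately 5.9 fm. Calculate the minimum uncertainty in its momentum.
8.937 × 10^-21 kg·m/s

Using the Heisenberg uncertainty principle:
ΔxΔp ≥ ℏ/2

With Δx ≈ L = 5.900e-15 m (the confinement size):
Δp_min = ℏ/(2Δx)
Δp_min = (1.055e-34 J·s) / (2 × 5.900e-15 m)
Δp_min = 8.937e-21 kg·m/s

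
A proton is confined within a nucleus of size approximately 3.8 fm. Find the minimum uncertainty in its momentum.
1.388 × 10^-20 kg·m/s

Using the Heisenberg uncertainty principle:
ΔxΔp ≥ ℏ/2

With Δx ≈ L = 3.800e-15 m (the confinement size):
Δp_min = ℏ/(2Δx)
Δp_min = (1.055e-34 J·s) / (2 × 3.800e-15 m)
Δp_min = 1.388e-20 kg·m/s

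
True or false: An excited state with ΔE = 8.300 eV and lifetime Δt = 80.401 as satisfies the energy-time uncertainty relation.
Yes, it satisfies the uncertainty relation.

Calculate the product ΔEΔt:
ΔE = 8.300 eV = 1.330e-18 J
ΔEΔt = (1.330e-18 J) × (8.040e-17 s)
ΔEΔt = 1.069e-34 J·s

Compare to the minimum allowed value ℏ/2:
ℏ/2 = 5.273e-35 J·s

Since ΔEΔt = 1.069e-34 J·s ≥ 5.273e-35 J·s = ℏ/2,
this satisfies the uncertainty relation.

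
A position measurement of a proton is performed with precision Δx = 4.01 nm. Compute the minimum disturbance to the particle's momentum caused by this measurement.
1.315 × 10^-26 kg·m/s

The uncertainty principle implies that measuring position disturbs momentum:
ΔxΔp ≥ ℏ/2

When we measure position with precision Δx, we necessarily introduce a momentum uncertainty:
Δp ≥ ℏ/(2Δx)
Δp_min = (1.055e-34 J·s) / (2 × 4.010e-09 m)
Δp_min = 1.315e-26 kg·m/s

The more precisely we measure position, the greater the momentum disturbance.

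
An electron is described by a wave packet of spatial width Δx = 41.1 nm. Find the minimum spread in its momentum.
1.283 × 10^-27 kg·m/s

For a wave packet, the spatial width Δx and momentum spread Δp are related by the uncertainty principle:
ΔxΔp ≥ ℏ/2

The minimum momentum spread is:
Δp_min = ℏ/(2Δx)
Δp_min = (1.055e-34 J·s) / (2 × 4.110e-08 m)
Δp_min = 1.283e-27 kg·m/s

A wave packet cannot have both a well-defined position and well-defined momentum.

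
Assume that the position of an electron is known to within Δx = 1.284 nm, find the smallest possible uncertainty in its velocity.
45.081 km/s

Using the Heisenberg uncertainty principle and Δp = mΔv:
ΔxΔp ≥ ℏ/2
Δx(mΔv) ≥ ℏ/2

The minimum uncertainty in velocity is:
Δv_min = ℏ/(2mΔx)
Δv_min = (1.055e-34 J·s) / (2 × 9.109e-31 kg × 1.284e-09 m)
Δv_min = 4.508e+04 m/s = 45.081 km/s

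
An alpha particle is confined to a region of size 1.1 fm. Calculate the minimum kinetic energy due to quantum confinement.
1.079 MeV

Using the uncertainty principle:

1. Position uncertainty: Δx ≈ 1.100e-15 m
2. Minimum momentum uncertainty: Δp = ℏ/(2Δx) = 4.794e-20 kg·m/s
3. Minimum kinetic energy:
   KE = (Δp)²/(2m) = (4.794e-20)²/(2 × 6.645e-27 kg)
   KE = 1.729e-13 J = 1.079 MeV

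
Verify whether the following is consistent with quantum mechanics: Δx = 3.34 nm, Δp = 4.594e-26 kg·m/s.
Yes, it satisfies the uncertainty principle.

Calculate the product ΔxΔp:
ΔxΔp = (3.340e-09 m) × (4.594e-26 kg·m/s)
ΔxΔp = 1.534e-34 J·s

Compare to the minimum allowed value ℏ/2:
ℏ/2 = 5.273e-35 J·s

Since ΔxΔp = 1.534e-34 J·s ≥ 5.273e-35 J·s = ℏ/2,
the measurement satisfies the uncertainty principle.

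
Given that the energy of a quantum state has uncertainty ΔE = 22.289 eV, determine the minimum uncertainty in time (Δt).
14.765 as

Using the energy-time uncertainty principle:
ΔEΔt ≥ ℏ/2

The minimum uncertainty in time is:
Δt_min = ℏ/(2ΔE)
Δt_min = (1.055e-34 J·s) / (2 × 3.571e-18 J)
Δt_min = 1.477e-17 s = 14.765 as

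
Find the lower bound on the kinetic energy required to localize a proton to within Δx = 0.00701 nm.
105.565 meV

Localizing a particle requires giving it sufficient momentum uncertainty:

1. From uncertainty principle: Δp ≥ ℏ/(2Δx)
   Δp_min = (1.055e-34 J·s) / (2 × 7.010e-12 m)
   Δp_min = 7.522e-24 kg·m/s

2. This momentum uncertainty corresponds to kinetic energy:
   KE ≈ (Δp)²/(2m) = (7.522e-24)²/(2 × 1.673e-27 kg)
   KE = 1.691e-20 J = 105.565 meV

Tighter localization requires more energy.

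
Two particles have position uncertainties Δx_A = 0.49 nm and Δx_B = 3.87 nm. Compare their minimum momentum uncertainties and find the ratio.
Particle A has the larger minimum momentum uncertainty, by a factor of 7.90.

For each particle, the minimum momentum uncertainty is Δp_min = ℏ/(2Δx):

Particle A: Δp_A = ℏ/(2×4.900e-10 m) = 1.076e-25 kg·m/s
Particle B: Δp_B = ℏ/(2×3.870e-09 m) = 1.362e-26 kg·m/s

Ratio: Δp_A/Δp_B = 7.90

Since Δp_min ∝ 1/Δx, the particle with smaller position uncertainty (A) has larger momentum uncertainty.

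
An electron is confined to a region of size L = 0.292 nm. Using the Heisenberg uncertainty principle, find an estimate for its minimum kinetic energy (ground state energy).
111.711 meV

Using the uncertainty principle to estimate ground state energy:

1. The position uncertainty is approximately the confinement size:
   Δx ≈ L = 2.920e-10 m

2. From ΔxΔp ≥ ℏ/2, the minimum momentum uncertainty is:
   Δp ≈ ℏ/(2L) = 1.806e-25 kg·m/s

3. The kinetic energy is approximately:
   KE ≈ (Δp)²/(2m) = (1.806e-25)²/(2 × 9.109e-31 kg)
   KE ≈ 1.790e-20 J = 111.711 meV

This is an order-of-magnitude estimate of the ground state energy.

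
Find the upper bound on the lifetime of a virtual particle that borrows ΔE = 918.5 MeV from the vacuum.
3.583 × 10^-25 s

Using the energy-time uncertainty principle:
ΔEΔt ≥ ℏ/2

For a virtual particle borrowing energy ΔE, the maximum lifetime is:
Δt_max = ℏ/(2ΔE)

Converting energy:
ΔE = 918.5 MeV = 1.472e-10 J

Δt_max = (1.055e-34 J·s) / (2 × 1.472e-10 J)
Δt_max = 3.583e-25 s = 3.583 × 10^-25 s

Virtual particles with higher borrowed energy exist for shorter times.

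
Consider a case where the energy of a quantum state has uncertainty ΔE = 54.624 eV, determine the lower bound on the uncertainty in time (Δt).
6.025 as

Using the energy-time uncertainty principle:
ΔEΔt ≥ ℏ/2

The minimum uncertainty in time is:
Δt_min = ℏ/(2ΔE)
Δt_min = (1.055e-34 J·s) / (2 × 8.752e-18 J)
Δt_min = 6.025e-18 s = 6.025 as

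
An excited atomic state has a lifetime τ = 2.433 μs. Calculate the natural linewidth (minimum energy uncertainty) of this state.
135.268 peV

Using the energy-time uncertainty principle:
ΔEΔt ≥ ℏ/2

The lifetime τ represents the time uncertainty Δt.
The natural linewidth (minimum energy uncertainty) is:

ΔE = ℏ/(2τ)
ΔE = (1.055e-34 J·s) / (2 × 2.433e-06 s)
ΔE = 2.167e-29 J = 135.268 peV

This natural linewidth limits the precision of spectroscopic measurements.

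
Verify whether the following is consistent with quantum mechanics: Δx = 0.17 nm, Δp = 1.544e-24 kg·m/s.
Yes, it satisfies the uncertainty principle.

Calculate the product ΔxΔp:
ΔxΔp = (1.700e-10 m) × (1.544e-24 kg·m/s)
ΔxΔp = 2.625e-34 J·s

Compare to the minimum allowed value ℏ/2:
ℏ/2 = 5.273e-35 J·s

Since ΔxΔp = 2.625e-34 J·s ≥ 5.273e-35 J·s = ℏ/2,
the measurement satisfies the uncertainty principle.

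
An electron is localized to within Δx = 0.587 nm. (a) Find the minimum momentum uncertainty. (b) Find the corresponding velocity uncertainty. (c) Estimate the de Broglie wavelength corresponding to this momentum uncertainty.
(a) Δp_min = 8.983 × 10^-26 kg·m/s
(b) Δv_min = 98.610 km/s
(c) λ_dB = 7.376 nm

Step-by-step:

(a) From the uncertainty principle:
Δp_min = ℏ/(2Δx) = (1.055e-34 J·s)/(2 × 5.870e-10 m) = 8.983e-26 kg·m/s

(b) The velocity uncertainty:
Δv = Δp/m = (8.983e-26 kg·m/s)/(9.109e-31 kg) = 9.861e+04 m/s = 98.610 km/s

(c) The de Broglie wavelength for this momentum:
λ = h/p = (6.626e-34 J·s)/(8.983e-26 kg·m/s) = 7.376e-09 m = 7.376 nm

Note: The de Broglie wavelength is comparable to the localization size, as expected from wave-particle duality.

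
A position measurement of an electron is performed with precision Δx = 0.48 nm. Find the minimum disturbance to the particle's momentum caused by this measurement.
1.099 × 10^-25 kg·m/s

The uncertainty principle implies that measuring position disturbs momentum:
ΔxΔp ≥ ℏ/2

When we measure position with precision Δx, we necessarily introduce a momentum uncertainty:
Δp ≥ ℏ/(2Δx)
Δp_min = (1.055e-34 J·s) / (2 × 4.800e-10 m)
Δp_min = 1.099e-25 kg·m/s

The more precisely we measure position, the greater the momentum disturbance.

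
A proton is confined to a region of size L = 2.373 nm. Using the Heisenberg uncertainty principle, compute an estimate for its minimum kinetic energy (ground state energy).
921.210 neV

Using the uncertainty principle to estimate ground state energy:

1. The position uncertainty is approximately the confinement size:
   Δx ≈ L = 2.373e-09 m

2. From ΔxΔp ≥ ℏ/2, the minimum momentum uncertainty is:
   Δp ≈ ℏ/(2L) = 2.222e-26 kg·m/s

3. The kinetic energy is approximately:
   KE ≈ (Δp)²/(2m) = (2.222e-26)²/(2 × 1.673e-27 kg)
   KE ≈ 1.476e-25 J = 921.210 neV

This is an order-of-magnitude estimate of the ground state energy.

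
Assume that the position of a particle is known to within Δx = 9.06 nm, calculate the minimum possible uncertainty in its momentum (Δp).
5.820 × 10^-27 kg·m/s

Using the Heisenberg uncertainty principle:
ΔxΔp ≥ ℏ/2

The minimum uncertainty in momentum is:
Δp_min = ℏ/(2Δx)
Δp_min = (1.055e-34 J·s) / (2 × 9.060e-09 m)
Δp_min = 5.820e-27 kg·m/s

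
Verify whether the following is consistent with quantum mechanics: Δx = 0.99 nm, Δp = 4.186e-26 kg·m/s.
No, it violates the uncertainty principle (impossible measurement).

Calculate the product ΔxΔp:
ΔxΔp = (9.900e-10 m) × (4.186e-26 kg·m/s)
ΔxΔp = 4.144e-35 J·s

Compare to the minimum allowed value ℏ/2:
ℏ/2 = 5.273e-35 J·s

Since ΔxΔp = 4.144e-35 J·s < 5.273e-35 J·s = ℏ/2,
the measurement violates the uncertainty principle.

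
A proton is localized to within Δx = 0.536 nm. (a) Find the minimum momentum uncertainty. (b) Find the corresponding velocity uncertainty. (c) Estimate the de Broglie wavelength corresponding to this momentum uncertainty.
(a) Δp_min = 9.837 × 10^-26 kg·m/s
(b) Δv_min = 58.814 m/s
(c) λ_dB = 6.736 nm

Step-by-step:

(a) From the uncertainty principle:
Δp_min = ℏ/(2Δx) = (1.055e-34 J·s)/(2 × 5.360e-10 m) = 9.837e-26 kg·m/s

(b) The velocity uncertainty:
Δv = Δp/m = (9.837e-26 kg·m/s)/(1.673e-27 kg) = 5.881e+01 m/s = 58.814 m/s

(c) The de Broglie wavelength for this momentum:
λ = h/p = (6.626e-34 J·s)/(9.837e-26 kg·m/s) = 6.736e-09 m = 6.736 nm

Note: The de Broglie wavelength is comparable to the localization size, as expected from wave-particle duality.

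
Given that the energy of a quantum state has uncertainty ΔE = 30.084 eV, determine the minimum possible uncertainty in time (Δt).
10.940 as

Using the energy-time uncertainty principle:
ΔEΔt ≥ ℏ/2

The minimum uncertainty in time is:
Δt_min = ℏ/(2ΔE)
Δt_min = (1.055e-34 J·s) / (2 × 4.820e-18 J)
Δt_min = 1.094e-17 s = 10.940 as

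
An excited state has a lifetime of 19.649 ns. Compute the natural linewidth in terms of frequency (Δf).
4.050 MHz

Using the energy-time uncertainty principle and E = hf:
ΔEΔt ≥ ℏ/2
hΔf·Δt ≥ ℏ/2

The minimum frequency uncertainty is:
Δf = ℏ/(2hτ) = 1/(4πτ)
Δf = 1/(4π × 1.965e-08 s)
Δf = 4.050e+06 Hz = 4.050 MHz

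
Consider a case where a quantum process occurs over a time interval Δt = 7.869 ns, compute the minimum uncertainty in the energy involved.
41.823 neV

Using the energy-time uncertainty principle:
ΔEΔt ≥ ℏ/2

The minimum uncertainty in energy is:
ΔE_min = ℏ/(2Δt)
ΔE_min = (1.055e-34 J·s) / (2 × 7.869e-09 s)
ΔE_min = 6.701e-27 J = 41.823 neV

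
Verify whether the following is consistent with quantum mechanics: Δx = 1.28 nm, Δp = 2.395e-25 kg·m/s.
Yes, it satisfies the uncertainty principle.

Calculate the product ΔxΔp:
ΔxΔp = (1.280e-09 m) × (2.395e-25 kg·m/s)
ΔxΔp = 3.066e-34 J·s

Compare to the minimum allowed value ℏ/2:
ℏ/2 = 5.273e-35 J·s

Since ΔxΔp = 3.066e-34 J·s ≥ 5.273e-35 J·s = ℏ/2,
the measurement satisfies the uncertainty principle.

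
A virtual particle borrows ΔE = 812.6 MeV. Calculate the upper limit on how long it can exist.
4.050 × 10^-25 s

Using the energy-time uncertainty principle:
ΔEΔt ≥ ℏ/2

For a virtual particle borrowing energy ΔE, the maximum lifetime is:
Δt_max = ℏ/(2ΔE)

Converting energy:
ΔE = 812.6 MeV = 1.302e-10 J

Δt_max = (1.055e-34 J·s) / (2 × 1.302e-10 J)
Δt_max = 4.050e-25 s = 4.050 × 10^-25 s

Virtual particles with higher borrowed energy exist for shorter times.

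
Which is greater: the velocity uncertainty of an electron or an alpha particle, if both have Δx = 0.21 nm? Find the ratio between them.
The electron has the larger minimum velocity uncertainty, by a ratio of 7294.3.

For both particles, Δp_min = ℏ/(2Δx) = 2.511e-25 kg·m/s (same for both).

The velocity uncertainty is Δv = Δp/m:
- electron: Δv = 2.511e-25 / 9.109e-31 = 2.756e+05 m/s = 275.637 km/s
- alpha particle: Δv = 2.511e-25 / 6.645e-27 = 3.779e+01 m/s = 37.788 m/s

Ratio: 2.756e+05 / 3.779e+01 = 7294.3

The lighter particle has larger velocity uncertainty because Δv ∝ 1/m.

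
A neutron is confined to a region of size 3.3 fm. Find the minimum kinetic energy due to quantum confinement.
475.694 keV

Using the uncertainty principle:

1. Position uncertainty: Δx ≈ 3.300e-15 m
2. Minimum momentum uncertainty: Δp = ℏ/(2Δx) = 1.598e-20 kg·m/s
3. Minimum kinetic energy:
   KE = (Δp)²/(2m) = (1.598e-20)²/(2 × 1.675e-27 kg)
   KE = 7.621e-14 J = 475.694 keV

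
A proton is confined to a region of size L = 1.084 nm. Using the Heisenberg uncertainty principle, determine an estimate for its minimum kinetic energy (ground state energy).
4.415 μeV

Using the uncertainty principle to estimate ground state energy:

1. The position uncertainty is approximately the confinement size:
   Δx ≈ L = 1.084e-09 m

2. From ΔxΔp ≥ ℏ/2, the minimum momentum uncertainty is:
   Δp ≈ ℏ/(2L) = 4.864e-26 kg·m/s

3. The kinetic energy is approximately:
   KE ≈ (Δp)²/(2m) = (4.864e-26)²/(2 × 1.673e-27 kg)
   KE ≈ 7.073e-25 J = 4.415 μeV

This is an order-of-magnitude estimate of the ground state energy.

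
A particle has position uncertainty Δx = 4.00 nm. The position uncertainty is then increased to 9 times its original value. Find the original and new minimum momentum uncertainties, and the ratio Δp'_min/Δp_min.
Original Δp_min = 1.318 × 10^-26 kg·m/s; new Δp'_min = 1.465 × 10^-27 kg·m/s; ratio Δp'_min/Δp_min = 1/9.

From the uncertainty principle ΔxΔp ≥ ℏ/2, the minimum momentum uncertainty is Δp_min = ℏ/(2Δx).

Original (Δx = 4.00 nm = 4.000e-09 m):
Δp_min = (1.055e-34 J·s)/(2 × 4.000e-09 m) = 1.318e-26 kg·m/s

When Δx → 9Δx:
Δp'_min = ℏ/(2 × 9Δx) = (1/9) × ℏ/(2Δx) = (1/9) × Δp_min
Δp'_min = 1/9 × 1.318e-26 kg·m/s = 1.465e-27 kg·m/s

Since Δp_min ∝ 1/Δx, when Δx is increased to 9 times its original value, Δp_min decreases to 1/9 of its original value.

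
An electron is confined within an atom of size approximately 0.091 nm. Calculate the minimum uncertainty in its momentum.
5.794 × 10^-25 kg·m/s

Using the Heisenberg uncertainty principle:
ΔxΔp ≥ ℏ/2

With Δx ≈ L = 9.100e-11 m (the confinement size):
Δp_min = ℏ/(2Δx)
Δp_min = (1.055e-34 J·s) / (2 × 9.100e-11 m)
Δp_min = 5.794e-25 kg·m/s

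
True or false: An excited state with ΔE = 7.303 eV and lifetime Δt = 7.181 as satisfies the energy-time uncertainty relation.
No, it violates the uncertainty relation.

Calculate the product ΔEΔt:
ΔE = 7.303 eV = 1.170e-18 J
ΔEΔt = (1.170e-18 J) × (7.181e-18 s)
ΔEΔt = 8.402e-36 J·s

Compare to the minimum allowed value ℏ/2:
ℏ/2 = 5.273e-35 J·s

Since ΔEΔt = 8.402e-36 J·s < 5.273e-35 J·s = ℏ/2,
this violates the uncertainty relation.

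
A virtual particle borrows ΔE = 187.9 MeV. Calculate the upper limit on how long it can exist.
1.751 ys

Using the energy-time uncertainty principle:
ΔEΔt ≥ ℏ/2

For a virtual particle borrowing energy ΔE, the maximum lifetime is:
Δt_max = ℏ/(2ΔE)

Converting energy:
ΔE = 187.9 MeV = 3.010e-11 J

Δt_max = (1.055e-34 J·s) / (2 × 3.010e-11 J)
Δt_max = 1.751e-24 s = 1.751 ys

Virtual particles with higher borrowed energy exist for shorter times.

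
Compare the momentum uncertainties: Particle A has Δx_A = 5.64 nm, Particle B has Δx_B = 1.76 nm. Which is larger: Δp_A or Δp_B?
Particle B has the larger minimum momentum uncertainty, by a factor of 3.20.

For each particle, the minimum momentum uncertainty is Δp_min = ℏ/(2Δx):

Particle A: Δp_A = ℏ/(2×5.640e-09 m) = 9.349e-27 kg·m/s
Particle B: Δp_B = ℏ/(2×1.760e-09 m) = 2.996e-26 kg·m/s

Ratio: Δp_B/Δp_A = 3.20

Since Δp_min ∝ 1/Δx, the particle with smaller position uncertainty (B) has larger momentum uncertainty.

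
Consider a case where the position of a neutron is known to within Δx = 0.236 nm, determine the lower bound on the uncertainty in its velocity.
133.395 m/s

Using the Heisenberg uncertainty principle and Δp = mΔv:
ΔxΔp ≥ ℏ/2
Δx(mΔv) ≥ ℏ/2

The minimum uncertainty in velocity is:
Δv_min = ℏ/(2mΔx)
Δv_min = (1.055e-34 J·s) / (2 × 1.675e-27 kg × 2.360e-10 m)
Δv_min = 1.334e+02 m/s = 133.395 m/s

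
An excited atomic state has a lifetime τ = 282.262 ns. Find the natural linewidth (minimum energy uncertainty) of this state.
1.166 neV

Using the energy-time uncertainty principle:
ΔEΔt ≥ ℏ/2

The lifetime τ represents the time uncertainty Δt.
The natural linewidth (minimum energy uncertainty) is:

ΔE = ℏ/(2τ)
ΔE = (1.055e-34 J·s) / (2 × 2.823e-07 s)
ΔE = 1.868e-28 J = 1.166 neV

This natural linewidth limits the precision of spectroscopic measurements.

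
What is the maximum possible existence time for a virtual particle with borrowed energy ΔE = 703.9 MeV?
4.675 × 10^-25 s

Using the energy-time uncertainty principle:
ΔEΔt ≥ ℏ/2

For a virtual particle borrowing energy ΔE, the maximum lifetime is:
Δt_max = ℏ/(2ΔE)

Converting energy:
ΔE = 703.9 MeV = 1.128e-10 J

Δt_max = (1.055e-34 J·s) / (2 × 1.128e-10 J)
Δt_max = 4.675e-25 s = 4.675 × 10^-25 s

Virtual particles with higher borrowed energy exist for shorter times.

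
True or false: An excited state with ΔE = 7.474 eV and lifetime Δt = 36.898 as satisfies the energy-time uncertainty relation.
No, it violates the uncertainty relation.

Calculate the product ΔEΔt:
ΔE = 7.474 eV = 1.197e-18 J
ΔEΔt = (1.197e-18 J) × (3.690e-17 s)
ΔEΔt = 4.418e-35 J·s

Compare to the minimum allowed value ℏ/2:
ℏ/2 = 5.273e-35 J·s

Since ΔEΔt = 4.418e-35 J·s < 5.273e-35 J·s = ℏ/2,
this violates the uncertainty relation.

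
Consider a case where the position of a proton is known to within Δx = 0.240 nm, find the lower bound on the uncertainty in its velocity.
131.352 m/s

Using the Heisenberg uncertainty principle and Δp = mΔv:
ΔxΔp ≥ ℏ/2
Δx(mΔv) ≥ ℏ/2

The minimum uncertainty in velocity is:
Δv_min = ℏ/(2mΔx)
Δv_min = (1.055e-34 J·s) / (2 × 1.673e-27 kg × 2.400e-10 m)
Δv_min = 1.314e+02 m/s = 131.352 m/s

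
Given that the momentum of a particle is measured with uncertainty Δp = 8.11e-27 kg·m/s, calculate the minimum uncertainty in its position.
6.502 nm

Using the Heisenberg uncertainty principle:
ΔxΔp ≥ ℏ/2

The minimum uncertainty in position is:
Δx_min = ℏ/(2Δp)
Δx_min = (1.055e-34 J·s) / (2 × 8.110e-27 kg·m/s)
Δx_min = 6.502e-09 m = 6.502 nm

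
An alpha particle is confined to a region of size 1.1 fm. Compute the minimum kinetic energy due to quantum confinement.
1.079 MeV

Using the uncertainty principle:

1. Position uncertainty: Δx ≈ 1.100e-15 m
2. Minimum momentum uncertainty: Δp = ℏ/(2Δx) = 4.794e-20 kg·m/s
3. Minimum kinetic energy:
   KE = (Δp)²/(2m) = (4.794e-20)²/(2 × 6.645e-27 kg)
   KE = 1.729e-13 J = 1.079 MeV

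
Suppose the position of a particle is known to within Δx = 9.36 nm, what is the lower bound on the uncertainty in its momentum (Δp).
5.633 × 10^-27 kg·m/s

Using the Heisenberg uncertainty principle:
ΔxΔp ≥ ℏ/2

The minimum uncertainty in momentum is:
Δp_min = ℏ/(2Δx)
Δp_min = (1.055e-34 J·s) / (2 × 9.360e-09 m)
Δp_min = 5.633e-27 kg·m/s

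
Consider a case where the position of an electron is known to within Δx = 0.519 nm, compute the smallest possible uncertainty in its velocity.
111.530 km/s

Using the Heisenberg uncertainty principle and Δp = mΔv:
ΔxΔp ≥ ℏ/2
Δx(mΔv) ≥ ℏ/2

The minimum uncertainty in velocity is:
Δv_min = ℏ/(2mΔx)
Δv_min = (1.055e-34 J·s) / (2 × 9.109e-31 kg × 5.190e-10 m)
Δv_min = 1.115e+05 m/s = 111.530 km/s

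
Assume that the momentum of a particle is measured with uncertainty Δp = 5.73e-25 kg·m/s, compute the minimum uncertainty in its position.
92.022 pm

Using the Heisenberg uncertainty principle:
ΔxΔp ≥ ℏ/2

The minimum uncertainty in position is:
Δx_min = ℏ/(2Δp)
Δx_min = (1.055e-34 J·s) / (2 × 5.730e-25 kg·m/s)
Δx_min = 9.202e-11 m = 92.022 pm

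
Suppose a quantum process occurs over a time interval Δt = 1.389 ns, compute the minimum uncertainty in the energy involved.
236.937 neV

Using the energy-time uncertainty principle:
ΔEΔt ≥ ℏ/2

The minimum uncertainty in energy is:
ΔE_min = ℏ/(2Δt)
ΔE_min = (1.055e-34 J·s) / (2 × 1.389e-09 s)
ΔE_min = 3.796e-26 J = 236.937 neV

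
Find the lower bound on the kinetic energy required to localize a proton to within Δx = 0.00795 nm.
82.077 meV

Localizing a particle requires giving it sufficient momentum uncertainty:

1. From uncertainty principle: Δp ≥ ℏ/(2Δx)
   Δp_min = (1.055e-34 J·s) / (2 × 7.950e-12 m)
   Δp_min = 6.633e-24 kg·m/s

2. This momentum uncertainty corresponds to kinetic energy:
   KE ≈ (Δp)²/(2m) = (6.633e-24)²/(2 × 1.673e-27 kg)
   KE = 1.315e-20 J = 82.077 meV

Tighter localization requires more energy.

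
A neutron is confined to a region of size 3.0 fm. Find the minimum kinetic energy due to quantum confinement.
575.590 keV

Using the uncertainty principle:

1. Position uncertainty: Δx ≈ 3.000e-15 m
2. Minimum momentum uncertainty: Δp = ℏ/(2Δx) = 1.758e-20 kg·m/s
3. Minimum kinetic energy:
   KE = (Δp)²/(2m) = (1.758e-20)²/(2 × 1.675e-27 kg)
   KE = 9.222e-14 J = 575.590 keV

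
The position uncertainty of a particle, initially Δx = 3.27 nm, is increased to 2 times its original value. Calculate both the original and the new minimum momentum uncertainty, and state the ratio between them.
Original Δp_min = 1.612 × 10^-26 kg·m/s; new Δp'_min = 8.062 × 10^-27 kg·m/s; ratio Δp'_min/Δp_min = 1/2.

From the uncertainty principle ΔxΔp ≥ ℏ/2, the minimum momentum uncertainty is Δp_min = ℏ/(2Δx).

Original (Δx = 3.27 nm = 3.270e-09 m):
Δp_min = (1.055e-34 J·s)/(2 × 3.270e-09 m) = 1.612e-26 kg·m/s

When Δx → 2Δx:
Δp'_min = ℏ/(2 × 2Δx) = (1/2) × ℏ/(2Δx) = (1/2) × Δp_min
Δp'_min = 1/2 × 1.612e-26 kg·m/s = 8.062e-27 kg·m/s

Since Δp_min ∝ 1/Δx, when Δx is increased to 2 times its original value, Δp_min decreases to 1/2 of its original value.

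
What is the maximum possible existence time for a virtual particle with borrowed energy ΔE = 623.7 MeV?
5.277 × 10^-25 s

Using the energy-time uncertainty principle:
ΔEΔt ≥ ℏ/2

For a virtual particle borrowing energy ΔE, the maximum lifetime is:
Δt_max = ℏ/(2ΔE)

Converting energy:
ΔE = 623.7 MeV = 9.993e-11 J

Δt_max = (1.055e-34 J·s) / (2 × 9.993e-11 J)
Δt_max = 5.277e-25 s = 5.277 × 10^-25 s

Virtual particles with higher borrowed energy exist for shorter times.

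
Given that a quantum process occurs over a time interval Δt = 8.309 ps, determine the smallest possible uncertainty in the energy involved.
39.608 μeV

Using the energy-time uncertainty principle:
ΔEΔt ≥ ℏ/2

The minimum uncertainty in energy is:
ΔE_min = ℏ/(2Δt)
ΔE_min = (1.055e-34 J·s) / (2 × 8.309e-12 s)
ΔE_min = 6.346e-24 J = 39.608 μeV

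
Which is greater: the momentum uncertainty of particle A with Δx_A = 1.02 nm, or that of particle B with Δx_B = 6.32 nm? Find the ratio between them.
Particle A has the larger minimum momentum uncertainty, by a factor of 6.20.

For each particle, the minimum momentum uncertainty is Δp_min = ℏ/(2Δx):

Particle A: Δp_A = ℏ/(2×1.020e-09 m) = 5.169e-26 kg·m/s
Particle B: Δp_B = ℏ/(2×6.320e-09 m) = 8.343e-27 kg·m/s

Ratio: Δp_A/Δp_B = 6.20

Since Δp_min ∝ 1/Δx, the particle with smaller position uncertainty (A) has larger momentum uncertainty.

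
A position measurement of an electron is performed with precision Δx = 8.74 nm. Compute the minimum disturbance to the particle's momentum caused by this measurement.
6.033 × 10^-27 kg·m/s

The uncertainty principle implies that measuring position disturbs momentum:
ΔxΔp ≥ ℏ/2

When we measure position with precision Δx, we necessarily introduce a momentum uncertainty:
Δp ≥ ℏ/(2Δx)
Δp_min = (1.055e-34 J·s) / (2 × 8.740e-09 m)
Δp_min = 6.033e-27 kg·m/s

The more precisely we measure position, the greater the momentum disturbance.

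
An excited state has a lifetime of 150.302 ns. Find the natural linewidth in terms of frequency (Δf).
529.451 kHz

Using the energy-time uncertainty principle and E = hf:
ΔEΔt ≥ ℏ/2
hΔf·Δt ≥ ℏ/2

The minimum frequency uncertainty is:
Δf = ℏ/(2hτ) = 1/(4πτ)
Δf = 1/(4π × 1.503e-07 s)
Δf = 5.295e+05 Hz = 529.451 kHz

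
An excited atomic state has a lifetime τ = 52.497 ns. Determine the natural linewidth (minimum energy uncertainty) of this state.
6.269 neV

Using the energy-time uncertainty principle:
ΔEΔt ≥ ℏ/2

The lifetime τ represents the time uncertainty Δt.
The natural linewidth (minimum energy uncertainty) is:

ΔE = ℏ/(2τ)
ΔE = (1.055e-34 J·s) / (2 × 5.250e-08 s)
ΔE = 1.004e-27 J = 6.269 neV

This natural linewidth limits the precision of spectroscopic measurements.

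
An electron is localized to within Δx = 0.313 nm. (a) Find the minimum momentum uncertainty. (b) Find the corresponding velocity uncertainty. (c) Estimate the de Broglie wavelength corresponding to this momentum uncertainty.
(a) Δp_min = 1.685 × 10^-25 kg·m/s
(b) Δv_min = 184.932 km/s
(c) λ_dB = 3.933 nm

Step-by-step:

(a) From the uncertainty principle:
Δp_min = ℏ/(2Δx) = (1.055e-34 J·s)/(2 × 3.130e-10 m) = 1.685e-25 kg·m/s

(b) The velocity uncertainty:
Δv = Δp/m = (1.685e-25 kg·m/s)/(9.109e-31 kg) = 1.849e+05 m/s = 184.932 km/s

(c) The de Broglie wavelength for this momentum:
λ = h/p = (6.626e-34 J·s)/(1.685e-25 kg·m/s) = 3.933e-09 m = 3.933 nm

Note: The de Broglie wavelength is comparable to the localization size, as expected from wave-particle duality.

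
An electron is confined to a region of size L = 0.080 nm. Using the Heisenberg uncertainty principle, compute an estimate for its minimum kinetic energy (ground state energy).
1.488 eV

Using the uncertainty principle to estimate ground state energy:

1. The position uncertainty is approximately the confinement size:
   Δx ≈ L = 8.000e-11 m

2. From ΔxΔp ≥ ℏ/2, the minimum momentum uncertainty is:
   Δp ≈ ℏ/(2L) = 6.591e-25 kg·m/s

3. The kinetic energy is approximately:
   KE ≈ (Δp)²/(2m) = (6.591e-25)²/(2 × 9.109e-31 kg)
   KE ≈ 2.384e-19 J = 1.488 eV

This is an order-of-magnitude estimate of the ground state energy.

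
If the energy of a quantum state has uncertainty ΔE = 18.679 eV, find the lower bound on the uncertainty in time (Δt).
17.619 as

Using the energy-time uncertainty principle:
ΔEΔt ≥ ℏ/2

The minimum uncertainty in time is:
Δt_min = ℏ/(2ΔE)
Δt_min = (1.055e-34 J·s) / (2 × 2.993e-18 J)
Δt_min = 1.762e-17 s = 17.619 as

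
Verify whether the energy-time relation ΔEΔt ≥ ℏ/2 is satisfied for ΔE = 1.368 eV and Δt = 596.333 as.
Yes, it satisfies the uncertainty relation.

Calculate the product ΔEΔt:
ΔE = 1.368 eV = 2.192e-19 J
ΔEΔt = (2.192e-19 J) × (5.963e-16 s)
ΔEΔt = 1.307e-34 J·s

Compare to the minimum allowed value ℏ/2:
ℏ/2 = 5.273e-35 J·s

Since ΔEΔt = 1.307e-34 J·s ≥ 5.273e-35 J·s = ℏ/2,
this satisfies the uncertainty relation.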